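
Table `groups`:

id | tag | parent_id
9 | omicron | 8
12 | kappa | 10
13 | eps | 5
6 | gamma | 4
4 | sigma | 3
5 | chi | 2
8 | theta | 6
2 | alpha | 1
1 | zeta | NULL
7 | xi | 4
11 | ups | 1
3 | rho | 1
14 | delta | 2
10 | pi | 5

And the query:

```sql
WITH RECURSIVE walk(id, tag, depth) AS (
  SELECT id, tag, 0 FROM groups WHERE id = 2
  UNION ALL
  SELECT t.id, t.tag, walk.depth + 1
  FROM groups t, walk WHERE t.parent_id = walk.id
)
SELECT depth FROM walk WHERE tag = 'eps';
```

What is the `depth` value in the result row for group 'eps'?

2

Base: id=2 (alpha) at depth 0.
Iteration 1: rows with parent_id in {2} -> chi (id 5, depth 1), delta (id 14, depth 1).
Iteration 2: rows with parent_id in {5,14} -> pi (id 10, depth 2), eps (id 13, depth 2).
Iteration 3: rows with parent_id in {10,13} -> kappa (id 12, depth 3).
Iteration 4: no rows with parent_id in {12}; recursion stops.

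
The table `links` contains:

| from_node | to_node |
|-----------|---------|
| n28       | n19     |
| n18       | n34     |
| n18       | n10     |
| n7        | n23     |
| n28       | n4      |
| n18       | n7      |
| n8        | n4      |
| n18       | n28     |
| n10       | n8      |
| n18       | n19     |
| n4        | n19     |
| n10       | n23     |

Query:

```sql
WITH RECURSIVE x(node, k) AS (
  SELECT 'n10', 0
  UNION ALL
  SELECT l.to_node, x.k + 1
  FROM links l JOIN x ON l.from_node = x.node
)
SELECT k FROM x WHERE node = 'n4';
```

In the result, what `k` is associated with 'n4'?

2

Base: (n10, k=0).
Iteration 1: edges from {n10} -> (n23, k=1), (n8, k=1).
Iteration 2: edges from {n23,n8} -> (n4, k=2).
Iteration 3: edges from {n4} -> (n19, k=3).
Iteration 4: no outgoing edges from {n19}; recursion stops.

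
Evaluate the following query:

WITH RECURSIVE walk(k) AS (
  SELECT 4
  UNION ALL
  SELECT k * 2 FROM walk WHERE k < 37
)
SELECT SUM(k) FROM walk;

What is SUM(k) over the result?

124

Base: k=4.
Iteration 1: 4 < 37 holds -> k = 4 * 2 = 8.
Iteration 2: 8 < 37 holds -> k = 8 * 2 = 16.
Iteration 3: 16 < 37 holds -> k = 16 * 2 = 32.
Iteration 4: 32 < 37 holds -> k = 32 * 2 = 64.
Iteration 5: 64 < 37 fails; recursion stops.
SUM(k) = 4 + 8 + 16 + 32 + 64 = 124.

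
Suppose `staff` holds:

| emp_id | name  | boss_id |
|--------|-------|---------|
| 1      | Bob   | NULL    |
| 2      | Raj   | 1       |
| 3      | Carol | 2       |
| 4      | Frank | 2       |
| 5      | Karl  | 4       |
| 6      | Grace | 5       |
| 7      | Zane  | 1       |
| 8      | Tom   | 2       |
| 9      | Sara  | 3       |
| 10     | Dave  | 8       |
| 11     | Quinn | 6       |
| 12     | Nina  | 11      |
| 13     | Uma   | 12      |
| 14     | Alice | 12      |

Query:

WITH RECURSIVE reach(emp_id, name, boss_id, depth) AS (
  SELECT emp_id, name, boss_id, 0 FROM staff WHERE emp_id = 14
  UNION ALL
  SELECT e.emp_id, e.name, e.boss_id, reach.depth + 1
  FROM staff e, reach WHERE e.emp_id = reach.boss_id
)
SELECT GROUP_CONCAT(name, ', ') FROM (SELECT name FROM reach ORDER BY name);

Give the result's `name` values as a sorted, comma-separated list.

Alice, Bob, Frank, Grace, Karl, Nina, Quinn, Raj

Base: emp_id=14 (Alice), boss_id=12, depth 0.
Iteration 1: join on emp_id=12 -> Nina (id 12, boss_id=11, depth 1).
Iteration 2: join on emp_id=11 -> Quinn (id 11, boss_id=6, depth 2).
Iteration 3: join on emp_id=6 -> Grace (id 6, boss_id=5, depth 3).
Iteration 4: join on emp_id=5 -> Karl (id 5, boss_id=4, depth 4).
Iteration 5: join on emp_id=4 -> Frank (id 4, boss_id=2, depth 5).
Iteration 6: join on emp_id=2 -> Raj (id 2, boss_id=1, depth 6).
Iteration 7: join on emp_id=1 -> Bob (id 1, boss_id=NULL, depth 7).
Iteration 8: boss_id is NULL; no match; recursion stops.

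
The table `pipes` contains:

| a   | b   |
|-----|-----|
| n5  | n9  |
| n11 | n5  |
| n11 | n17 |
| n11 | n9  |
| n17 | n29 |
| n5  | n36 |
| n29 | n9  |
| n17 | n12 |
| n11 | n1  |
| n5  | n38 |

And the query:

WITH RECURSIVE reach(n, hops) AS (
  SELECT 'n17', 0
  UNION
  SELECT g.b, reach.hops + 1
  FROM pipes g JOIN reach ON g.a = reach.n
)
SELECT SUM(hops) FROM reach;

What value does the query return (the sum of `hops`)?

4

Base: (n17, hops=0).
Iteration 1: edges from {n17} -> (n12, hops=1), (n29, hops=1).
Iteration 2: edges from {n12,n29} -> (n9, hops=2).
Iteration 3: no outgoing edges from {n9}; recursion stops.
SUM(hops) = 0 + 1 + 1 + 2 = 4.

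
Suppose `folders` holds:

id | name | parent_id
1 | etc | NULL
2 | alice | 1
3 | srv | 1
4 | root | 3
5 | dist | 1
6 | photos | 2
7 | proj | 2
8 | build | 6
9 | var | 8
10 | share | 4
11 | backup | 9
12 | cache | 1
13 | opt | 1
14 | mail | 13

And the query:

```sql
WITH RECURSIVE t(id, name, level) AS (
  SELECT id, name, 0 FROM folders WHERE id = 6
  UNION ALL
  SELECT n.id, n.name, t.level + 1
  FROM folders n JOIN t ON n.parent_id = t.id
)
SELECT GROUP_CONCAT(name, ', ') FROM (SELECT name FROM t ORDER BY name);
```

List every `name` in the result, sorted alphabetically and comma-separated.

backup, build, photos, var

Base: id=6 (photos) at level 0.
Iteration 1: rows with parent_id in {6} -> build (id 8, level 1).
Iteration 2: rows with parent_id in {8} -> var (id 9, level 2).
Iteration 3: rows with parent_id in {9} -> backup (id 11, level 3).
Iteration 4: no rows with parent_id in {11}; recursion stops.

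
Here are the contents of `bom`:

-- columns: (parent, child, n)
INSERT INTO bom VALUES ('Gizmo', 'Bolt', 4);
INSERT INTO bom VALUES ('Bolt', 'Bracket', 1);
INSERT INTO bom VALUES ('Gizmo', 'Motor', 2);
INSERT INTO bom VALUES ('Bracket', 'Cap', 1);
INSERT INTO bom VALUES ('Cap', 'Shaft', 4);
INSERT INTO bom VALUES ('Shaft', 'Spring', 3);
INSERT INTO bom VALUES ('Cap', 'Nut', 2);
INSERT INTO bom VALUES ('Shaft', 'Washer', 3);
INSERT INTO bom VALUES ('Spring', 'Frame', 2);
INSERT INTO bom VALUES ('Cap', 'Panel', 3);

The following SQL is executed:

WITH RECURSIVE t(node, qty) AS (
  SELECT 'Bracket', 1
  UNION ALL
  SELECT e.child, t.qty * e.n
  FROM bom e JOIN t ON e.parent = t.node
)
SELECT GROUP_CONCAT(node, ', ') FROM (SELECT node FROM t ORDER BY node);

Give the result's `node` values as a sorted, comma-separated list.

Bracket, Cap, Frame, Nut, Panel, Shaft, Spring, Washer

Base: (Bracket, qty=1).
Iteration 1: components of {Bracket} -> Cap = 1*1 = 1.
Iteration 2: components of {Cap} -> Nut = 1*2 = 2, Panel = 1*3 = 3, Shaft = 1*4 = 4.
Iteration 3: components of {Nut,Panel,Shaft} -> Spring = 4*3 = 12, Washer = 4*3 = 12.
Iteration 4: components of {Spring,Washer} -> Frame = 12*2 = 24.
Iteration 5: no further components; recursion stops.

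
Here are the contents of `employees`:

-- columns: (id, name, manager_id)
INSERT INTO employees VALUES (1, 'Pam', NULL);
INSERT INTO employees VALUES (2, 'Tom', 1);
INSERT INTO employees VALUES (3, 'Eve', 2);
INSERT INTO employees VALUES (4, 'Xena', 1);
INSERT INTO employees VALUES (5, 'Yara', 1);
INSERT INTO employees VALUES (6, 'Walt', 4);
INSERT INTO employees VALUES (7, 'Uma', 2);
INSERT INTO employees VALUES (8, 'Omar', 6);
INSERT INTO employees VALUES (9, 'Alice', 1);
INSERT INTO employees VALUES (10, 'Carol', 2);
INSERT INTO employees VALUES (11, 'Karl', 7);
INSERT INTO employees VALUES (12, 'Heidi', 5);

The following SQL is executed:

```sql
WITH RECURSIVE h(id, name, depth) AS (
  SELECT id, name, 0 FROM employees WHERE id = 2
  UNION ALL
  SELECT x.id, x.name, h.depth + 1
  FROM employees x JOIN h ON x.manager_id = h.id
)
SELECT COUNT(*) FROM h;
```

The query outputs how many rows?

Base: id=2 (Tom) at depth 0.
Iteration 1: rows with manager_id in {2} -> Eve (id 3, depth 1), Uma (id 7, depth 1), Carol (id 10, depth 1).
Iteration 2: rows with manager_id in {3,7,10} -> Karl (id 11, depth 2).
Iteration 3: no rows with manager_id in {11}; recursion stops.
Total rows emitted: 5.

5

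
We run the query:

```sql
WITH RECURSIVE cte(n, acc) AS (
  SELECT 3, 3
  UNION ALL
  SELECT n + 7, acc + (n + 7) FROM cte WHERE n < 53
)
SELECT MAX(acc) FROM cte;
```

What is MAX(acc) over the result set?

279

Base: n=3, acc=3.
Iteration 1: 3 < 53 holds -> n = 3 + 7 = 10, acc = 3 + 10 = 13.
Iteration 2: 10 < 53 holds -> n = 10 + 7 = 17, acc = 13 + 17 = 30.
Iteration 3: 17 < 53 holds -> n = 17 + 7 = 24, acc = 30 + 24 = 54.
Iteration 4: 24 < 53 holds -> n = 24 + 7 = 31, acc = 54 + 31 = 85.
Iteration 5: 31 < 53 holds -> n = 31 + 7 = 38, acc = 85 + 38 = 123.
Iteration 6: 38 < 53 holds -> n = 38 + 7 = 45, acc = 123 + 45 = 168.
Iteration 7: 45 < 53 holds -> n = 45 + 7 = 52, acc = 168 + 52 = 220.
Iteration 8: 52 < 53 holds -> n = 52 + 7 = 59, acc = 220 + 59 = 279.
Iteration 9: 59 < 53 fails; recursion stops.
acc values: 3, 13, 30, 54, 85, 123, 168, 220, 279; the maximum is 279.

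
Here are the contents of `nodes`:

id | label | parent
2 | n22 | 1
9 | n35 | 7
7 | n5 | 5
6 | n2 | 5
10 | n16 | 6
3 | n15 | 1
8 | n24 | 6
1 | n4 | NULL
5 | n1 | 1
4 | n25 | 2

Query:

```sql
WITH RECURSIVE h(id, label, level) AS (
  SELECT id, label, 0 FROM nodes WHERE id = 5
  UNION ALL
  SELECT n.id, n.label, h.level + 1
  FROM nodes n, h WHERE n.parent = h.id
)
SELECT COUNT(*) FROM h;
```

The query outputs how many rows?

Base: id=5 (n1) at level 0.
Iteration 1: rows with parent in {5} -> n2 (id 6, level 1), n5 (id 7, level 1).
Iteration 2: rows with parent in {6,7} -> n24 (id 8, level 2), n35 (id 9, level 2), n16 (id 10, level 2).
Iteration 3: no rows with parent in {8,9,10}; recursion stops.
Total rows emitted: 6.

6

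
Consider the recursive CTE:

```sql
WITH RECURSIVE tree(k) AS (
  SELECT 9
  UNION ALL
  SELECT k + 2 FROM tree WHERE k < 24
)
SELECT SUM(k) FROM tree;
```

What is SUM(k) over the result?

153

Base: k=9.
Iteration 1: 9 < 24 holds -> k = 9 + 2 = 11.
Iteration 2: 11 < 24 holds -> k = 11 + 2 = 13.
Iteration 3: 13 < 24 holds -> k = 13 + 2 = 15.
Iteration 4: 15 < 24 holds -> k = 15 + 2 = 17.
Iteration 5: 17 < 24 holds -> k = 17 + 2 = 19.
Iteration 6: 19 < 24 holds -> k = 19 + 2 = 21.
Iteration 7: 21 < 24 holds -> k = 21 + 2 = 23.
Iteration 8: 23 < 24 holds -> k = 23 + 2 = 25.
Iteration 9: 25 < 24 fails; recursion stops.
SUM(k) = 9 + 11 + 13 + 15 + 17 + 19 + 21 + 23 + 25 = 153.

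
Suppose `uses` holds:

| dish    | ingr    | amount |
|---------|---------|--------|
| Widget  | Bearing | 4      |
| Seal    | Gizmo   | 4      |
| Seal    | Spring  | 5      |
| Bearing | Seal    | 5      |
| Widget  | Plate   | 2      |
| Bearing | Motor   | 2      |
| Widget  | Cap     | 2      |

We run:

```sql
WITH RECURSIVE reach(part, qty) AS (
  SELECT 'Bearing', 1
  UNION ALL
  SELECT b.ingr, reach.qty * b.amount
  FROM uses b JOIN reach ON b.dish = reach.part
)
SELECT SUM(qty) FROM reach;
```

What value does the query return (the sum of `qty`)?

Base: (Bearing, qty=1).
Iteration 1: components of {Bearing} -> Motor = 1*2 = 2, Seal = 1*5 = 5.
Iteration 2: components of {Motor,Seal} -> Gizmo = 5*4 = 20, Spring = 5*5 = 25.
Iteration 3: no further components; recursion stops.
SUM(qty) = 1 + 2 + 5 + 20 + 25 = 53.

53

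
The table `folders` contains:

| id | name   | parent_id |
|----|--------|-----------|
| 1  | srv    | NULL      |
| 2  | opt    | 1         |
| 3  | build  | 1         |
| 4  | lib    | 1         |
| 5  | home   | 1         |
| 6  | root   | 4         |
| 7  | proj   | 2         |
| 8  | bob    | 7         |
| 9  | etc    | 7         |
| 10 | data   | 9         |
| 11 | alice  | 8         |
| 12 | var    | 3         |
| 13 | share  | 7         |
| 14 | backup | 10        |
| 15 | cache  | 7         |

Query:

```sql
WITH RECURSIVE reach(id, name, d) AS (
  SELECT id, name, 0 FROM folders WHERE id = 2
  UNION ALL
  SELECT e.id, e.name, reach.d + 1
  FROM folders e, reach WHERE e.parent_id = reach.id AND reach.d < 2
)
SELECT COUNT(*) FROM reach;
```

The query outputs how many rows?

Base: id=2 (opt) at d 0.
Iteration 1: rows with parent_id in {2} -> proj (id 7, d 1).
Iteration 2: rows with parent_id in {7} -> bob (id 8, d 2), etc (id 9, d 2), share (id 13, d 2), cache (id 15, d 2).
Iteration 3: d < 2 fails for all current rows; recursion stops.
Total rows emitted: 6.

6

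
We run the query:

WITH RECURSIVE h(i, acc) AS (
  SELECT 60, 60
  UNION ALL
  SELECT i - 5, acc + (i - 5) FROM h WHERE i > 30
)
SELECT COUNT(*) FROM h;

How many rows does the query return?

7

Base: i=60, acc=60.
Iteration 1: 60 > 30 holds -> i = 60 - 5 = 55, acc = 60 + 55 = 115.
Iteration 2: 55 > 30 holds -> i = 55 - 5 = 50, acc = 115 + 50 = 165.
Iteration 3: 50 > 30 holds -> i = 50 - 5 = 45, acc = 165 + 45 = 210.
Iteration 4: 45 > 30 holds -> i = 45 - 5 = 40, acc = 210 + 40 = 250.
Iteration 5: 40 > 30 holds -> i = 40 - 5 = 35, acc = 250 + 35 = 285.
Iteration 6: 35 > 30 holds -> i = 35 - 5 = 30, acc = 285 + 30 = 315.
Iteration 7: 30 > 30 fails; recursion stops.
Total rows emitted: 7.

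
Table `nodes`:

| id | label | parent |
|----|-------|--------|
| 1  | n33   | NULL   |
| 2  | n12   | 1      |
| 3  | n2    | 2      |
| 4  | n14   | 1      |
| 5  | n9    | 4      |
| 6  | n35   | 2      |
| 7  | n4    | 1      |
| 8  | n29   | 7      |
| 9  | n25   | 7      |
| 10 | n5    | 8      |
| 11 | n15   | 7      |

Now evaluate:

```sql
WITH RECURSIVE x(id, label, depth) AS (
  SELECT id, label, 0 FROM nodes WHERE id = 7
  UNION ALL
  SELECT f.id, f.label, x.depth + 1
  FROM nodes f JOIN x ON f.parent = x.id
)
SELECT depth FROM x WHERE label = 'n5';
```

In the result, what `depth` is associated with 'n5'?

Base: id=7 (n4) at depth 0.
Iteration 1: rows with parent in {7} -> n29 (id 8, depth 1), n25 (id 9, depth 1), n15 (id 11, depth 1).
Iteration 2: rows with parent in {8,9,11} -> n5 (id 10, depth 2).
Iteration 3: no rows with parent in {10}; recursion stops.

2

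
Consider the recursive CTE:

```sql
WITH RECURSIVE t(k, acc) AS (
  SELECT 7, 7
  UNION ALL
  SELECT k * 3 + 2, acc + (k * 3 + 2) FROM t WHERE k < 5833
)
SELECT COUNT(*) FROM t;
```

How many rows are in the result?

Base: k=7, acc=7.
Iteration 1: 7 < 5833 holds -> k = 7 * 3 + 2 = 23, acc = 7 + 23 = 30.
Iteration 2: 23 < 5833 holds -> k = 23 * 3 + 2 = 71, acc = 30 + 71 = 101.
Iteration 3: 71 < 5833 holds -> k = 71 * 3 + 2 = 215, acc = 101 + 215 = 316.
Iteration 4: 215 < 5833 holds -> k = 215 * 3 + 2 = 647, acc = 316 + 647 = 963.
Iteration 5: 647 < 5833 holds -> k = 647 * 3 + 2 = 1943, acc = 963 + 1943 = 2906.
Iteration 6: 1943 < 5833 holds -> k = 1943 * 3 + 2 = 5831, acc = 2906 + 5831 = 8737.
Iteration 7: 5831 < 5833 holds -> k = 5831 * 3 + 2 = 17495, acc = 8737 + 17495 = 26232.
Iteration 8: 17495 < 5833 fails; recursion stops.
Total rows emitted: 8.

8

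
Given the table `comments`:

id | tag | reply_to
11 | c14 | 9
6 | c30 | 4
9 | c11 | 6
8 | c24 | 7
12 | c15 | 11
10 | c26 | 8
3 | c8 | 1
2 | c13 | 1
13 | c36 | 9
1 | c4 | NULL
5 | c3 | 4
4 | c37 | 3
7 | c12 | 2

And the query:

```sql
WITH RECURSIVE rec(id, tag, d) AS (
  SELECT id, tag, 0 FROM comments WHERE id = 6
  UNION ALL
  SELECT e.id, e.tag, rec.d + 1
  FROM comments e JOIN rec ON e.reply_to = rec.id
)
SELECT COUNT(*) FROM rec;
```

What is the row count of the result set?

5

Base: id=6 (c30) at d 0.
Iteration 1: rows with reply_to in {6} -> c11 (id 9, d 1).
Iteration 2: rows with reply_to in {9} -> c14 (id 11, d 2), c36 (id 13, d 2).
Iteration 3: rows with reply_to in {11,13} -> c15 (id 12, d 3).
Iteration 4: no rows with reply_to in {12}; recursion stops.
Total rows emitted: 5.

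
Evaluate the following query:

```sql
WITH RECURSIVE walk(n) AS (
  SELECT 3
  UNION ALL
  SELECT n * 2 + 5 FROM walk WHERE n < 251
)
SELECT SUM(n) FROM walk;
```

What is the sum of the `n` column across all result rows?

474

Base: n=3.
Iteration 1: 3 < 251 holds -> n = 3 * 2 + 5 = 11.
Iteration 2: 11 < 251 holds -> n = 11 * 2 + 5 = 27.
Iteration 3: 27 < 251 holds -> n = 27 * 2 + 5 = 59.
Iteration 4: 59 < 251 holds -> n = 59 * 2 + 5 = 123.
Iteration 5: 123 < 251 holds -> n = 123 * 2 + 5 = 251.
Iteration 6: 251 < 251 fails; recursion stops.
SUM(n) = 3 + 11 + 27 + 59 + 123 + 251 = 474.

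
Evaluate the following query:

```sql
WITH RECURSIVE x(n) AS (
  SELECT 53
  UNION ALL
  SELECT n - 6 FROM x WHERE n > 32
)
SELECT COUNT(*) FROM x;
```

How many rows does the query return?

Base: n=53.
Iteration 1: 53 > 32 holds -> n = 53 - 6 = 47.
Iteration 2: 47 > 32 holds -> n = 47 - 6 = 41.
Iteration 3: 41 > 32 holds -> n = 41 - 6 = 35.
Iteration 4: 35 > 32 holds -> n = 35 - 6 = 29.
Iteration 5: 29 > 32 fails; recursion stops.
Total rows emitted: 5.

5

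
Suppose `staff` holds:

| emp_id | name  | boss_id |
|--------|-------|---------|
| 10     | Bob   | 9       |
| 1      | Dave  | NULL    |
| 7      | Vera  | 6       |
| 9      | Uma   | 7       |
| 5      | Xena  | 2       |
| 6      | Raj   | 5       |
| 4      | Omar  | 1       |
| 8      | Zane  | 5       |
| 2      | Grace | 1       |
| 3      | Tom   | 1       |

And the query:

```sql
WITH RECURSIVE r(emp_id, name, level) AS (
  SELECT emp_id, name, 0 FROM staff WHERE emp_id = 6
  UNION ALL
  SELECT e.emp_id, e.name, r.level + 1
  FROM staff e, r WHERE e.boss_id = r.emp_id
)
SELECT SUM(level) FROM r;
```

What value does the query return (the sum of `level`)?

6

Base: emp_id=6 (Raj) at level 0.
Iteration 1: rows with boss_id in {6} -> Vera (id 7, level 1).
Iteration 2: rows with boss_id in {7} -> Uma (id 9, level 2).
Iteration 3: rows with boss_id in {9} -> Bob (id 10, level 3).
Iteration 4: no rows with boss_id in {10}; recursion stops.
SUM(level) = 0 + 1 + 2 + 3 = 6.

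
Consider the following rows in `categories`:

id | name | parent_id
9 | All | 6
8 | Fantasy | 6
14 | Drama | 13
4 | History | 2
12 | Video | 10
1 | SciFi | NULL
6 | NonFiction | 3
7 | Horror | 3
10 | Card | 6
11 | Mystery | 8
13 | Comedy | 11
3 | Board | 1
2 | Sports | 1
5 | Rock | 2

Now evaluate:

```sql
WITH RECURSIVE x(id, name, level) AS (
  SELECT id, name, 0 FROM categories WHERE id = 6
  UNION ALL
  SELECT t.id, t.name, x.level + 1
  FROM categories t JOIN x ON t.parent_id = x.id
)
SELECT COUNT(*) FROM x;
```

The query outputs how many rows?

8

Base: id=6 (NonFiction) at level 0.
Iteration 1: rows with parent_id in {6} -> Fantasy (id 8, level 1), All (id 9, level 1), Card (id 10, level 1).
Iteration 2: rows with parent_id in {8,9,10} -> Mystery (id 11, level 2), Video (id 12, level 2).
Iteration 3: rows with parent_id in {11,12} -> Comedy (id 13, level 3).
Iteration 4: rows with parent_id in {13} -> Drama (id 14, level 4).
Iteration 5: no rows with parent_id in {14}; recursion stops.
Total rows emitted: 8.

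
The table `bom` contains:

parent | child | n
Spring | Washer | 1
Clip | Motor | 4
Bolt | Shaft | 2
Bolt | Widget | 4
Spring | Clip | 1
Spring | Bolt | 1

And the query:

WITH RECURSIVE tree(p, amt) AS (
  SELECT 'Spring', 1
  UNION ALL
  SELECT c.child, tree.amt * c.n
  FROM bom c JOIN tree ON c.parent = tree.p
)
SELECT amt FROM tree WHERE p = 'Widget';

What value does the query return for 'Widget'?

4

Base: (Spring, amt=1).
Iteration 1: components of {Spring} -> Bolt = 1*1 = 1, Clip = 1*1 = 1, Washer = 1*1 = 1.
Iteration 2: components of {Bolt,Clip,Washer} -> Motor = 1*4 = 4, Shaft = 1*2 = 2, Widget = 1*4 = 4.
Iteration 3: no further components; recursion stops.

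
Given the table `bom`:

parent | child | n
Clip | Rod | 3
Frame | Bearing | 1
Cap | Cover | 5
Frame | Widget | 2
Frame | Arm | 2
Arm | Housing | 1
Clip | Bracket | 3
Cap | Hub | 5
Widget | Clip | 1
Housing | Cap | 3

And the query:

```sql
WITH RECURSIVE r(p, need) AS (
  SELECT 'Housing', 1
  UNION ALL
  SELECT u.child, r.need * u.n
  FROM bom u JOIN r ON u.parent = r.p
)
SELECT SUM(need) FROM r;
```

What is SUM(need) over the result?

Base: (Housing, need=1).
Iteration 1: components of {Housing} -> Cap = 1*3 = 3.
Iteration 2: components of {Cap} -> Cover = 3*5 = 15, Hub = 3*5 = 15.
Iteration 3: no further components; recursion stops.
SUM(need) = 1 + 3 + 15 + 15 = 34.

34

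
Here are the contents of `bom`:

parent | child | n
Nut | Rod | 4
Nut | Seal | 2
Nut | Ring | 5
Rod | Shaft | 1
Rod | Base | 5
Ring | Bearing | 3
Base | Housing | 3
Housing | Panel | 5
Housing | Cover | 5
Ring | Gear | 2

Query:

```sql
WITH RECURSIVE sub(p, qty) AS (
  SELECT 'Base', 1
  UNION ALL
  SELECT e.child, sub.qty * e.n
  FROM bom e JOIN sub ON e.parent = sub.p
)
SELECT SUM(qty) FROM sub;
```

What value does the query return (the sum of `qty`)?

34

Base: (Base, qty=1).
Iteration 1: components of {Base} -> Housing = 1*3 = 3.
Iteration 2: components of {Housing} -> Cover = 3*5 = 15, Panel = 3*5 = 15.
Iteration 3: no further components; recursion stops.
SUM(qty) = 1 + 3 + 15 + 15 = 34.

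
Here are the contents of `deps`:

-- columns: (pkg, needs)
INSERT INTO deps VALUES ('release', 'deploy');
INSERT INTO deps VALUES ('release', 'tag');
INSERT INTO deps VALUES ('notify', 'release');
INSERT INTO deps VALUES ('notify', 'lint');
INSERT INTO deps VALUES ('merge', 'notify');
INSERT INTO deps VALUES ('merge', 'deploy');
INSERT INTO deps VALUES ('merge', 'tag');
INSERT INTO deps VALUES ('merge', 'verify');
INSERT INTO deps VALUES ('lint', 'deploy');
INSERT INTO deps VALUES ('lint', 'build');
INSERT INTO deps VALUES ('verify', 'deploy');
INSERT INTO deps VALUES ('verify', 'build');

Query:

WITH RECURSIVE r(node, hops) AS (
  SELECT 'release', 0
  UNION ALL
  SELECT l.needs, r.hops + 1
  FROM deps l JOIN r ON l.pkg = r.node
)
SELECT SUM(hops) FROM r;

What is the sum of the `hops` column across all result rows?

2

Base: (release, hops=0).
Iteration 1: edges from {release} -> (deploy, hops=1), (tag, hops=1).
Iteration 2: no outgoing edges from {deploy,tag}; recursion stops.
SUM(hops) = 0 + 1 + 1 = 2.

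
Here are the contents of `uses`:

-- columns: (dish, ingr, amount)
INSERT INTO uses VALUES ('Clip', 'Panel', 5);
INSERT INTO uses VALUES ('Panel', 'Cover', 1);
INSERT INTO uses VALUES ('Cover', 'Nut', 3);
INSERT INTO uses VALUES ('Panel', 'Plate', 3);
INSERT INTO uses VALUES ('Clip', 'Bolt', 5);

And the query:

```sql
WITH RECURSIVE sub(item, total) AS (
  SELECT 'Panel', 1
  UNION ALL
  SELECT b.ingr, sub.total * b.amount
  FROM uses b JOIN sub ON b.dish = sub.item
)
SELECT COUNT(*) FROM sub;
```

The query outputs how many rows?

Base: (Panel, total=1).
Iteration 1: components of {Panel} -> Cover = 1*1 = 1, Plate = 1*3 = 3.
Iteration 2: components of {Cover,Plate} -> Nut = 1*3 = 3.
Iteration 3: no further components; recursion stops.
Total rows emitted: 4.

4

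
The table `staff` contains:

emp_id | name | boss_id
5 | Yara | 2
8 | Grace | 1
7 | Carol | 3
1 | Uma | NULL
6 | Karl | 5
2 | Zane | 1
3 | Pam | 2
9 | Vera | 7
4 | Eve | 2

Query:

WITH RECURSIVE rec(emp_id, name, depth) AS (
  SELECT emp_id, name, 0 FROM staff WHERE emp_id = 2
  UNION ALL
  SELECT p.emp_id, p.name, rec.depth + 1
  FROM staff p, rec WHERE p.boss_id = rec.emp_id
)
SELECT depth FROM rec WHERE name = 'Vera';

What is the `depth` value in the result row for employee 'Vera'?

Base: emp_id=2 (Zane) at depth 0.
Iteration 1: rows with boss_id in {2} -> Pam (id 3, depth 1), Eve (id 4, depth 1), Yara (id 5, depth 1).
Iteration 2: rows with boss_id in {3,4,5} -> Karl (id 6, depth 2), Carol (id 7, depth 2).
Iteration 3: rows with boss_id in {6,7} -> Vera (id 9, depth 3).
Iteration 4: no rows with boss_id in {9}; recursion stops.

3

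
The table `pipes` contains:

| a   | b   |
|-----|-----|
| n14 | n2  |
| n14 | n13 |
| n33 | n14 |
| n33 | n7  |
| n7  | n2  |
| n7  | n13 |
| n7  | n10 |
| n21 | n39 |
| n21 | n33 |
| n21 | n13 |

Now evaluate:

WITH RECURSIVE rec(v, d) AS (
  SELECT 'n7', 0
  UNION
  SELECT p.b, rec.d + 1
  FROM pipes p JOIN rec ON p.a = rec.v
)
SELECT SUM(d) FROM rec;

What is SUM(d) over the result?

Base: (n7, d=0).
Iteration 1: edges from {n7} -> (n10, d=1), (n13, d=1), (n2, d=1).
Iteration 2: no outgoing edges from {n10,n13,n2}; recursion stops.
SUM(d) = 0 + 1 + 1 + 1 = 3.

3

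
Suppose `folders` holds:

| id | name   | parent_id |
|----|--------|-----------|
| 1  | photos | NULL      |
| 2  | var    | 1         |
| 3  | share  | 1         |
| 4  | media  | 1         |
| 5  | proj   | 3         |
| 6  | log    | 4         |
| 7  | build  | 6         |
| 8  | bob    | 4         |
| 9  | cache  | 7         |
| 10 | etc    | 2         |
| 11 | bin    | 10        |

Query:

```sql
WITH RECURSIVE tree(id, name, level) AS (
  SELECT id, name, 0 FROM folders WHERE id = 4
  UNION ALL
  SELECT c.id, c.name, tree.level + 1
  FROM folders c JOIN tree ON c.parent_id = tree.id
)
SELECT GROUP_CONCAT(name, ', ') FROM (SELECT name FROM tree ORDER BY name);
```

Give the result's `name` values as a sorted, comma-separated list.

Base: id=4 (media) at level 0.
Iteration 1: rows with parent_id in {4} -> log (id 6, level 1), bob (id 8, level 1).
Iteration 2: rows with parent_id in {6,8} -> build (id 7, level 2).
Iteration 3: rows with parent_id in {7} -> cache (id 9, level 3).
Iteration 4: no rows with parent_id in {9}; recursion stops.

bob, build, cache, log, media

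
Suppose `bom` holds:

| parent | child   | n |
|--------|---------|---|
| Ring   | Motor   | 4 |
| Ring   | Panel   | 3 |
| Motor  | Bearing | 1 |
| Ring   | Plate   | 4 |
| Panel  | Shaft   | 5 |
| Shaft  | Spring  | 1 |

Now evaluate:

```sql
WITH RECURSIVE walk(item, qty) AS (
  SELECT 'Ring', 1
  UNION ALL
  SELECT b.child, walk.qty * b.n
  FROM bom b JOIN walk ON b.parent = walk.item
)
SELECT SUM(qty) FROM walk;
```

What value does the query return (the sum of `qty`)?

46

Base: (Ring, qty=1).
Iteration 1: components of {Ring} -> Motor = 1*4 = 4, Panel = 1*3 = 3, Plate = 1*4 = 4.
Iteration 2: components of {Motor,Panel,Plate} -> Bearing = 4*1 = 4, Shaft = 3*5 = 15.
Iteration 3: components of {Bearing,Shaft} -> Spring = 15*1 = 15.
Iteration 4: no further components; recursion stops.
SUM(qty) = 1 + 4 + 3 + 4 + 4 + 15 + 15 = 46.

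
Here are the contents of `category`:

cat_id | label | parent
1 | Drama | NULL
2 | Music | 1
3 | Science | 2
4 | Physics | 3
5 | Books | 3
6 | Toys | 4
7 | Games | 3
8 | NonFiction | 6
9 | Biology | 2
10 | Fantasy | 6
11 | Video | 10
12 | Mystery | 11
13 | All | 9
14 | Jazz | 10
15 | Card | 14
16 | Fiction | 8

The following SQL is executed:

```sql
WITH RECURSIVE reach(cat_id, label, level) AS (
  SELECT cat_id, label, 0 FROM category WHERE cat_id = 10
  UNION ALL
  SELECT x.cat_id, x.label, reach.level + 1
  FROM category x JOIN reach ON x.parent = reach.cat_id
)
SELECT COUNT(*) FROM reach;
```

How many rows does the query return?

5

Base: cat_id=10 (Fantasy) at level 0.
Iteration 1: rows with parent in {10} -> Video (id 11, level 1), Jazz (id 14, level 1).
Iteration 2: rows with parent in {11,14} -> Mystery (id 12, level 2), Card (id 15, level 2).
Iteration 3: no rows with parent in {12,15}; recursion stops.
Total rows emitted: 5.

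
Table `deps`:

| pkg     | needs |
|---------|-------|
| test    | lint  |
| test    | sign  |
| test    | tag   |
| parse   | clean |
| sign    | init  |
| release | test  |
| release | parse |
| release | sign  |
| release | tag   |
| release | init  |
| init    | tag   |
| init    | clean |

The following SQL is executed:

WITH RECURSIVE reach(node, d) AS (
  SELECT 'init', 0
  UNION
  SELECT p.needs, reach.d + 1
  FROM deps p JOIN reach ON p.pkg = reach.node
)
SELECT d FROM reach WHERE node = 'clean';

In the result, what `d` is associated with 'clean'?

1

Base: (init, d=0).
Iteration 1: edges from {init} -> (clean, d=1), (tag, d=1).
Iteration 2: no outgoing edges from {clean,tag}; recursion stops.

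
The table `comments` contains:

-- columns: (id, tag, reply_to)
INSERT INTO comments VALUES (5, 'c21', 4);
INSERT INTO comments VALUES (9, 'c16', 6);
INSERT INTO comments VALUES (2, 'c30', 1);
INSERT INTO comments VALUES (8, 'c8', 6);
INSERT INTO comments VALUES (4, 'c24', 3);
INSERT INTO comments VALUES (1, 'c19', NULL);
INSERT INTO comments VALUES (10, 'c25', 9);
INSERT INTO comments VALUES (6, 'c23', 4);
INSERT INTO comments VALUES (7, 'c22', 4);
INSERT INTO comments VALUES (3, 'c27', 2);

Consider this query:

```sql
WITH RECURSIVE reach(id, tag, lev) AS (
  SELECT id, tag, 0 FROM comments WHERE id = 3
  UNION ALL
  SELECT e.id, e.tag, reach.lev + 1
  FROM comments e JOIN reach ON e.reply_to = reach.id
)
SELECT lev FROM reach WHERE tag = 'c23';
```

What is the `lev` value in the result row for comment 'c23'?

Base: id=3 (c27) at lev 0.
Iteration 1: rows with reply_to in {3} -> c24 (id 4, lev 1).
Iteration 2: rows with reply_to in {4} -> c21 (id 5, lev 2), c23 (id 6, lev 2), c22 (id 7, lev 2).
Iteration 3: rows with reply_to in {5,6,7} -> c8 (id 8, lev 3), c16 (id 9, lev 3).
Iteration 4: rows with reply_to in {8,9} -> c25 (id 10, lev 4).
Iteration 5: no rows with reply_to in {10}; recursion stops.

2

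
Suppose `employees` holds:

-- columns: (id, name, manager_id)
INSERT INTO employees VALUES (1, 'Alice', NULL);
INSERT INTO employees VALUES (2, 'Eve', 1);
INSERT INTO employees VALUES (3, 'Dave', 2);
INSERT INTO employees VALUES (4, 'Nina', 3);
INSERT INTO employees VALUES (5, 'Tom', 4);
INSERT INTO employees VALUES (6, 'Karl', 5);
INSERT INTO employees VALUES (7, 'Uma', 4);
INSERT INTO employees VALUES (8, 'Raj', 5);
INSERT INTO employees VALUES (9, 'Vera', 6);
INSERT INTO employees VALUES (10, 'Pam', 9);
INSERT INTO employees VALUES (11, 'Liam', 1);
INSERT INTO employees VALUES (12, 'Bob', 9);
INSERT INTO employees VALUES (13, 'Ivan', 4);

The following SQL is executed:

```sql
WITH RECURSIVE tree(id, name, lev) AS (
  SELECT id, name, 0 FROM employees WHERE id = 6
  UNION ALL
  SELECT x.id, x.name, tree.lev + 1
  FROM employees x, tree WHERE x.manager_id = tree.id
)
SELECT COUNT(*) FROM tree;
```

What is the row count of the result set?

4

Base: id=6 (Karl) at lev 0.
Iteration 1: rows with manager_id in {6} -> Vera (id 9, lev 1).
Iteration 2: rows with manager_id in {9} -> Pam (id 10, lev 2), Bob (id 12, lev 2).
Iteration 3: no rows with manager_id in {10,12}; recursion stops.
Total rows emitted: 4.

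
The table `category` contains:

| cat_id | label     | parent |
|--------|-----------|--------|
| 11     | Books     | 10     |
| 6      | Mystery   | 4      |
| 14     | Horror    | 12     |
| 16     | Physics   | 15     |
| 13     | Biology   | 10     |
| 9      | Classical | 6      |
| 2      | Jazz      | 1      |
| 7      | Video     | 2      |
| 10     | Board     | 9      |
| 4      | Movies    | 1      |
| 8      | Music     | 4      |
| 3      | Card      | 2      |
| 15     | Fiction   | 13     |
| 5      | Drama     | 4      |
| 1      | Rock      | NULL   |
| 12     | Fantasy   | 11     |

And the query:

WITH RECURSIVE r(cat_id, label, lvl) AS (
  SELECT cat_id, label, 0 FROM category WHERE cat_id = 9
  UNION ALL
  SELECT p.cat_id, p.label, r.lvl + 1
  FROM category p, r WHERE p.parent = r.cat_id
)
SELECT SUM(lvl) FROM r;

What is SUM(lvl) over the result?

Base: cat_id=9 (Classical) at lvl 0.
Iteration 1: rows with parent in {9} -> Board (id 10, lvl 1).
Iteration 2: rows with parent in {10} -> Books (id 11, lvl 2), Biology (id 13, lvl 2).
Iteration 3: rows with parent in {11,13} -> Fantasy (id 12, lvl 3), Fiction (id 15, lvl 3).
Iteration 4: rows with parent in {12,15} -> Horror (id 14, lvl 4), Physics (id 16, lvl 4).
Iteration 5: no rows with parent in {14,16}; recursion stops.
SUM(lvl) = 0 + 1 + 2 + 2 + 3 + 3 + 4 + 4 = 19.

19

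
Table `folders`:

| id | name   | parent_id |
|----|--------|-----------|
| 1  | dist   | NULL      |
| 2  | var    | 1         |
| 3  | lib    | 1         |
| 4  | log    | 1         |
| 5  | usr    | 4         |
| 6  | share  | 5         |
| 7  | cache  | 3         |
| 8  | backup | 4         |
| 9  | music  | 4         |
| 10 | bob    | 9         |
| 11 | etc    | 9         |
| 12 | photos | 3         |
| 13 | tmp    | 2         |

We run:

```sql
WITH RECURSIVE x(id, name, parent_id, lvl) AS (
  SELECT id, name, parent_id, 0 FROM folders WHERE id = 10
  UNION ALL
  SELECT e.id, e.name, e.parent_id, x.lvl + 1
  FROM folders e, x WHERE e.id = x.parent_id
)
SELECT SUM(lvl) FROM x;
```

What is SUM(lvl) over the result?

6

Base: id=10 (bob), parent_id=9, lvl 0.
Iteration 1: join on id=9 -> music (id 9, parent_id=4, lvl 1).
Iteration 2: join on id=4 -> log (id 4, parent_id=1, lvl 2).
Iteration 3: join on id=1 -> dist (id 1, parent_id=NULL, lvl 3).
Iteration 4: parent_id is NULL; no match; recursion stops.
SUM(lvl) = 0 + 1 + 2 + 3 = 6.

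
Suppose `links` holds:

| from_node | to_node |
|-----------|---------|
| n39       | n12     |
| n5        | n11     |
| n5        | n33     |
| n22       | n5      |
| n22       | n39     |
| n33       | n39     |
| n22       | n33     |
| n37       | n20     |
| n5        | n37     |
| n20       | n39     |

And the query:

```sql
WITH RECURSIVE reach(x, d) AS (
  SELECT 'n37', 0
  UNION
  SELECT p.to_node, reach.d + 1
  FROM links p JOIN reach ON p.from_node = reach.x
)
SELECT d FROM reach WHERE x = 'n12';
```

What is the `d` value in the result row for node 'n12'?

Base: (n37, d=0).
Iteration 1: edges from {n37} -> (n20, d=1).
Iteration 2: edges from {n20} -> (n39, d=2).
Iteration 3: edges from {n39} -> (n12, d=3).
Iteration 4: no outgoing edges from {n12}; recursion stops.

3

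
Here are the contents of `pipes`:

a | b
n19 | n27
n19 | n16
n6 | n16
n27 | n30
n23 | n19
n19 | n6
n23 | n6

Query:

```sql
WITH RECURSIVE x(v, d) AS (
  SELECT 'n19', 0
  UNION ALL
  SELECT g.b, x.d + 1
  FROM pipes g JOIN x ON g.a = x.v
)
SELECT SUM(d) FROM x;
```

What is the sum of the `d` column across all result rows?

Base: (n19, d=0).
Iteration 1: edges from {n19} -> (n16, d=1), (n27, d=1), (n6, d=1).
Iteration 2: edges from {n16,n27,n6} -> (n16, d=2), (n30, d=2).
Iteration 3: no outgoing edges from {n16,n30}; recursion stops.
SUM(d) = 0 + 1 + 1 + 1 + 2 + 2 = 7.

7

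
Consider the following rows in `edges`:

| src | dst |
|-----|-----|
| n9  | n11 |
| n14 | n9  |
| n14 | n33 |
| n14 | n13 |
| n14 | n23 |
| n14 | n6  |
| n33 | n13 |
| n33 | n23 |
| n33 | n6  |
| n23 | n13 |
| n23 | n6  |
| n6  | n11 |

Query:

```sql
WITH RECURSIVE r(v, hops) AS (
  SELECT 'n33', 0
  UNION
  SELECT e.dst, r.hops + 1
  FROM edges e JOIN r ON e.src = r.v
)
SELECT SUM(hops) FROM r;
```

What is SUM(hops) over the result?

Base: (n33, hops=0).
Iteration 1: edges from {n33} -> (n13, hops=1), (n23, hops=1), (n6, hops=1).
Iteration 2: edges from {n13,n23,n6} -> (n11, hops=2), (n13, hops=2), (n6, hops=2).
Iteration 3: edges from {n11,n13,n6} -> (n11, hops=3).
Iteration 4: no outgoing edges from {n11}; recursion stops.
SUM(hops) = 0 + 1 + 1 + 1 + 2 + 2 + 2 + 3 = 12.

12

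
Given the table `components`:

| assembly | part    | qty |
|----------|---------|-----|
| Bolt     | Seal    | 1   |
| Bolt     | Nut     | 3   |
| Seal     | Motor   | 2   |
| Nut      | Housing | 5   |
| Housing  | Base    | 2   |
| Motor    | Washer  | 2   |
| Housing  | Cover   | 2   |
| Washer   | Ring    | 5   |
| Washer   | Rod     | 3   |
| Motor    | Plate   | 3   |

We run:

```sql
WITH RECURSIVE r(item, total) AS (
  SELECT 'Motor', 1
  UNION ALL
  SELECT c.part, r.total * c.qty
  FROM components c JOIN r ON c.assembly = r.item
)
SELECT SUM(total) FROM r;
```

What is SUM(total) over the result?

Base: (Motor, total=1).
Iteration 1: components of {Motor} -> Plate = 1*3 = 3, Washer = 1*2 = 2.
Iteration 2: components of {Plate,Washer} -> Ring = 2*5 = 10, Rod = 2*3 = 6.
Iteration 3: no further components; recursion stops.
SUM(total) = 1 + 2 + 3 + 10 + 6 = 22.

22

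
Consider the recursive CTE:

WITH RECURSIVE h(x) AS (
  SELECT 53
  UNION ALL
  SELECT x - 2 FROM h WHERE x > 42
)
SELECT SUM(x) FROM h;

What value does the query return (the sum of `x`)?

329

Base: x=53.
Iteration 1: 53 > 42 holds -> x = 53 - 2 = 51.
Iteration 2: 51 > 42 holds -> x = 51 - 2 = 49.
Iteration 3: 49 > 42 holds -> x = 49 - 2 = 47.
Iteration 4: 47 > 42 holds -> x = 47 - 2 = 45.
Iteration 5: 45 > 42 holds -> x = 45 - 2 = 43.
Iteration 6: 43 > 42 holds -> x = 43 - 2 = 41.
Iteration 7: 41 > 42 fails; recursion stops.
SUM(x) = 53 + 51 + 49 + 47 + 45 + 43 + 41 = 329.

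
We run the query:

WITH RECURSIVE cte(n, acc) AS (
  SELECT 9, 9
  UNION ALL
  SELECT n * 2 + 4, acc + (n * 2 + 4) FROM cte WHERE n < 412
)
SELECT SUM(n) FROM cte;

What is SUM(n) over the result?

795

Base: n=9, acc=9.
Iteration 1: 9 < 412 holds -> n = 9 * 2 + 4 = 22, acc = 9 + 22 = 31.
Iteration 2: 22 < 412 holds -> n = 22 * 2 + 4 = 48, acc = 31 + 48 = 79.
Iteration 3: 48 < 412 holds -> n = 48 * 2 + 4 = 100, acc = 79 + 100 = 179.
Iteration 4: 100 < 412 holds -> n = 100 * 2 + 4 = 204, acc = 179 + 204 = 383.
Iteration 5: 204 < 412 holds -> n = 204 * 2 + 4 = 412, acc = 383 + 412 = 795.
Iteration 6: 412 < 412 fails; recursion stops.
SUM(n) = 9 + 22 + 48 + 100 + 204 + 412 = 795.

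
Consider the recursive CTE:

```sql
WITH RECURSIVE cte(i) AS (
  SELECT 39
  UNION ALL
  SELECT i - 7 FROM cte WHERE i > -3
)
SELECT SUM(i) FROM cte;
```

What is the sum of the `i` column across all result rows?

Base: i=39.
Iteration 1: 39 > -3 holds -> i = 39 - 7 = 32.
Iteration 2: 32 > -3 holds -> i = 32 - 7 = 25.
Iteration 3: 25 > -3 holds -> i = 25 - 7 = 18.
Iteration 4: 18 > -3 holds -> i = 18 - 7 = 11.
Iteration 5: 11 > -3 holds -> i = 11 - 7 = 4.
Iteration 6: 4 > -3 holds -> i = 4 - 7 = -3.
Iteration 7: -3 > -3 fails; recursion stops.
SUM(i) = 39 + 32 + 25 + 18 + 11 + 4 + -3 = 126.

126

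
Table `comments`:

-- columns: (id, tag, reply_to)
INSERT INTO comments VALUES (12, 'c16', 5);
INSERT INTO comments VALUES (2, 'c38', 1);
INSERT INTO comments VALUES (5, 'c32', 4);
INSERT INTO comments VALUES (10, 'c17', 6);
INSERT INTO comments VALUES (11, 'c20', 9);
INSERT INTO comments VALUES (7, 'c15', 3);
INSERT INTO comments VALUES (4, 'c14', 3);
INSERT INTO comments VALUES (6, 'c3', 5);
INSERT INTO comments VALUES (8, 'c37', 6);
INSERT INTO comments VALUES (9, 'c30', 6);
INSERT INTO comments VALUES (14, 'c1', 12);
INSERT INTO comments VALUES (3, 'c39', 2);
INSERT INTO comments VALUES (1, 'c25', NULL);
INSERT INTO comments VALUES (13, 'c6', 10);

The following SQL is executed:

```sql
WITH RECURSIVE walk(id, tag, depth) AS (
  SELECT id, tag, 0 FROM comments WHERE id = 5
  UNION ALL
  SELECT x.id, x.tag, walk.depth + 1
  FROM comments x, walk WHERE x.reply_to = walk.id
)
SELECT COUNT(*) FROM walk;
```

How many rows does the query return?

Base: id=5 (c32) at depth 0.
Iteration 1: rows with reply_to in {5} -> c3 (id 6, depth 1), c16 (id 12, depth 1).
Iteration 2: rows with reply_to in {6,12} -> c37 (id 8, depth 2), c30 (id 9, depth 2), c17 (id 10, depth 2), c1 (id 14, depth 2).
Iteration 3: rows with reply_to in {8,9,10,14} -> c20 (id 11, depth 3), c6 (id 13, depth 3).
Iteration 4: no rows with reply_to in {11,13}; recursion stops.
Total rows emitted: 9.

9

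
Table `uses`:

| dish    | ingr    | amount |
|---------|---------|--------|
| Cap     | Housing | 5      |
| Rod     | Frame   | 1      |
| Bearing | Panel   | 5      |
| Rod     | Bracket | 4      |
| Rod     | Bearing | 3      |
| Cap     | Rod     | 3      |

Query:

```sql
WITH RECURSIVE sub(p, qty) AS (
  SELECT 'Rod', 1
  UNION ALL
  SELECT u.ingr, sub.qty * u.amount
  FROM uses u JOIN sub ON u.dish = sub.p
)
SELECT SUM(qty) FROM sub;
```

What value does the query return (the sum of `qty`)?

Base: (Rod, qty=1).
Iteration 1: components of {Rod} -> Bearing = 1*3 = 3, Bracket = 1*4 = 4, Frame = 1*1 = 1.
Iteration 2: components of {Bearing,Bracket,Frame} -> Panel = 3*5 = 15.
Iteration 3: no further components; recursion stops.
SUM(qty) = 1 + 3 + 1 + 4 + 15 = 24.

24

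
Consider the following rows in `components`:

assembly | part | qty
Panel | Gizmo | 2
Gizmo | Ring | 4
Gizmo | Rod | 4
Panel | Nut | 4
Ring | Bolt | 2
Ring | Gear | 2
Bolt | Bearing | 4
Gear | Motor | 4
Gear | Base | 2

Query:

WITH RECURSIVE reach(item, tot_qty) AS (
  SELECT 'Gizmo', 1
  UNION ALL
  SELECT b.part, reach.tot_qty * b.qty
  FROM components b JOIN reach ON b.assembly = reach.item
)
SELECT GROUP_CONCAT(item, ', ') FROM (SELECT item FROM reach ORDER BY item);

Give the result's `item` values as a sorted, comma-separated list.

Base, Bearing, Bolt, Gear, Gizmo, Motor, Ring, Rod

Base: (Gizmo, tot_qty=1).
Iteration 1: components of {Gizmo} -> Ring = 1*4 = 4, Rod = 1*4 = 4.
Iteration 2: components of {Ring,Rod} -> Bolt = 4*2 = 8, Gear = 4*2 = 8.
Iteration 3: components of {Bolt,Gear} -> Base = 8*2 = 16, Bearing = 8*4 = 32, Motor = 8*4 = 32.
Iteration 4: no further components; recursion stops.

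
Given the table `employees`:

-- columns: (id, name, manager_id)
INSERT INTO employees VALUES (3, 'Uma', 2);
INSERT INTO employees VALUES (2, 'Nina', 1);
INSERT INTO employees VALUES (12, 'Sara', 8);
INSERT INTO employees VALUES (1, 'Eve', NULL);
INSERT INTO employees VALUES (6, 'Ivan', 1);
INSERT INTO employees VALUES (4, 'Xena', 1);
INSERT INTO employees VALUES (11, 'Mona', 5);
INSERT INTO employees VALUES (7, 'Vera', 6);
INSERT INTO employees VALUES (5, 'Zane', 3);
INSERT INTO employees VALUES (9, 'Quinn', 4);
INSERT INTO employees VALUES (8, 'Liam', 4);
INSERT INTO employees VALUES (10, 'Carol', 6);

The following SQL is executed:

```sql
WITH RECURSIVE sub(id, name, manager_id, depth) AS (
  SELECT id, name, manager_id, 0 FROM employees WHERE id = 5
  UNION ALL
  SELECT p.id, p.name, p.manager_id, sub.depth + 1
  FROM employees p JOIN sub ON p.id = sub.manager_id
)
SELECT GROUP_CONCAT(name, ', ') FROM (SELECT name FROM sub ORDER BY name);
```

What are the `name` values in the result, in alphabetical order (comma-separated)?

Base: id=5 (Zane), manager_id=3, depth 0.
Iteration 1: join on id=3 -> Uma (id 3, manager_id=2, depth 1).
Iteration 2: join on id=2 -> Nina (id 2, manager_id=1, depth 2).
Iteration 3: join on id=1 -> Eve (id 1, manager_id=NULL, depth 3).
Iteration 4: manager_id is NULL; no match; recursion stops.

Eve, Nina, Uma, Zane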